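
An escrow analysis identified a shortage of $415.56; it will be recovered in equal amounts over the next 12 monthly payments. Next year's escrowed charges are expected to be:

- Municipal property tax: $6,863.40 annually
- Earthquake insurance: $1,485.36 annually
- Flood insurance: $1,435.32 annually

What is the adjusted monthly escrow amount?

Municipal property tax: $6,863.40 per year
Earthquake insurance: $1,485.36 per year
Flood insurance: $1,435.32 per year
Total per year = $9,784.08
Monthly = $9,784.08 ÷ 12 = $815.34
Shortage spread = $415.56 ÷ 12 = $34.63/mo
Adjusted monthly = $815.34 + $34.63 = $849.97

$849.97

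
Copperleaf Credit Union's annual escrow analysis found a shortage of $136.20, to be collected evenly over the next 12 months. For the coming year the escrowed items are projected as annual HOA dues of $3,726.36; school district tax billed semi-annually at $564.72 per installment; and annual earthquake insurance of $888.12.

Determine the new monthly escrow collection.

HOA dues — $3,726.36 annually
School district tax — $564.72 × 2 = $1,129.44 annually
Earthquake insurance — $888.12 annually
Yearly total = $3,726.36 + $1,129.44 + $888.12 = $5,743.92
Monthly = $5,743.92 / 12 = $478.66
Monthly shortage recovery: $136.20 / 12 = $11.35
Adjusted monthly = $478.66 + $11.35 = $490.01

$490.01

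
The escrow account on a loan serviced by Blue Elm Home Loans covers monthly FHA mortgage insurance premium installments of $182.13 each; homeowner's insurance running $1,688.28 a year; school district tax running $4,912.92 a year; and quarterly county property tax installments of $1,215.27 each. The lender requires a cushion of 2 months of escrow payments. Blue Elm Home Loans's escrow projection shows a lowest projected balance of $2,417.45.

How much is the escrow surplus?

$142.81

FHA mortgage insurance premium = $182.13 × 12 = $2,185.56
Homeowner's insurance = $1,688.28
School district tax = $4,912.92
County property tax = $1,215.27 × 4 = $4,861.08
Total per year = $2,185.56 + $1,688.28 + $4,912.92 + $4,861.08 = $13,647.84
Monthly escrow = $13,647.84 / 12 = $1,137.32
Required reserve = 2 × $1,137.32 = $2,274.64
Surplus = $2,417.45 − $2,274.64 = $142.81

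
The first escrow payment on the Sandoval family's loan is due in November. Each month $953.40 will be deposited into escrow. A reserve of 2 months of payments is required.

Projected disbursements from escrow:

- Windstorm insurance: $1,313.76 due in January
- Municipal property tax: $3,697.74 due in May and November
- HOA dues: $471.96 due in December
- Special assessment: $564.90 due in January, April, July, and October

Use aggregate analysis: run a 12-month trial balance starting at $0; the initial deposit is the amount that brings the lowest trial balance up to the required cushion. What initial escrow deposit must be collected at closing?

Cushion = 2 × $953.40 = $1,906.80
Trial balance (start $0, +$953.40 each month, − disbursements):
  Nov: +$953.40 − $3,697.74 → -$2,744.34
  Dec: +$953.40 − $471.96 → -$2,262.90
  Jan: +$953.40 − $1,878.66 → -$3,188.16
  Feb: +$953.40 → -$2,234.76
  Mar: +$953.40 → -$1,281.36
  Apr: +$953.40 − $564.90 → -$892.86
  May: +$953.40 − $3,697.74 → -$3,637.20
  Jun: +$953.40 → -$2,683.80
  Jul: +$953.40 − $564.90 → -$2,295.30
  Aug: +$953.40 → -$1,341.90
  Sep: +$953.40 → -$388.50
  Oct: +$953.40 − $564.90 → $0.00
Lowest trial balance = -$3,637.20 (May)
Initial deposit = cushion − low point = $1,906.80 − (-$3,637.20) = $5,544.00

$5,544.00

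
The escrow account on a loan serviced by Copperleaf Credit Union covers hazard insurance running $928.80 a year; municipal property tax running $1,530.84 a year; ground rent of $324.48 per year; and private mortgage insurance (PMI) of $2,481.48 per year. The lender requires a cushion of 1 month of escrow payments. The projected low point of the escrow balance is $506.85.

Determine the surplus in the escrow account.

$68.05

Hazard insurance = $928.80/yr
Municipal property tax = $1,530.84/yr
Ground rent = $324.48/yr
Private mortgage insurance (PMI) = $2,481.48/yr
Total annual escrow = $5,265.60
Per month = $5,265.60 ÷ 12 = $438.80
Cushion = 1 × $438.80 = $438.80
Surplus = $506.85 − $438.80 = $68.05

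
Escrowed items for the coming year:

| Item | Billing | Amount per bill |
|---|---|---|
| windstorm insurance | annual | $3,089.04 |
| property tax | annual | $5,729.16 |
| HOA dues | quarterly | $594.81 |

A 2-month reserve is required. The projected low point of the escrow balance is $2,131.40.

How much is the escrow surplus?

$265.16

Windstorm insurance — $3,089.04 per year
Property tax — $5,729.16 per year
HOA dues — $594.81 × 4 = $2,379.24 per year
Combined annual = $11,197.44
Monthly = $11,197.44 / 12 = $933.12
Cushion = 2 × $933.12 = $1,866.24
Surplus = $2,131.40 − $1,866.24 = $265.16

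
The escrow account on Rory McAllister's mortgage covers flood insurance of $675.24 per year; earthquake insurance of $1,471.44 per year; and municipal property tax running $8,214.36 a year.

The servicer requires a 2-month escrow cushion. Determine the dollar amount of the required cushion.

Flood insurance = $675.24
Earthquake insurance = $1,471.44
Municipal property tax = $8,214.36
Annual escrow total = $10,361.04
Base monthly escrow = $10,361.04 / 12 = $863.42
Cushion = 2 × $863.42 = $1,726.84

$1,726.84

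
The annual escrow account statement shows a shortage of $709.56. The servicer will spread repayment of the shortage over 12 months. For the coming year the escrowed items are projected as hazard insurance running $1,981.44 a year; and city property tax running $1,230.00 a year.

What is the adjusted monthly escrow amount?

$326.75

Hazard insurance = $1,981.44 per year
City property tax = $1,230.00 per year
Total annual escrow = $3,211.44
Monthly = $3,211.44 ÷ 12 = $267.62
Monthly shortage recovery: $709.56 ÷ 12 = $59.13
New monthly escrow = $267.62 + $59.13 = $326.75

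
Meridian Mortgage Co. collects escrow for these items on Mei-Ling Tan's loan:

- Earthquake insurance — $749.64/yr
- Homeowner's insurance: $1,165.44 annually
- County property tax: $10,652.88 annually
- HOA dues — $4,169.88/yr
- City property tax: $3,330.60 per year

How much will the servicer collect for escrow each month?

Earthquake insurance: $749.64 annually
Homeowner's insurance: $1,165.44 annually
County property tax: $10,652.88 annually
HOA dues: $4,169.88 annually
City property tax: $3,330.60 annually
Total per year = $749.64 + $1,165.44 + $10,652.88 + $4,169.88 + $3,330.60 = $20,068.44
Monthly escrow = $20,068.44 / 12 = $1,672.37

$1,672.37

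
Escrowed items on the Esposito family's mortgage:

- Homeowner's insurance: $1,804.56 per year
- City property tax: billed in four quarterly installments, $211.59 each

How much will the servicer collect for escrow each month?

Homeowner's insurance = $1,804.56 annually
City property tax = $211.59 × 4 = $846.36 annually
Total per year = $1,804.56 + $846.36 = $2,650.92
Monthly = $2,650.92 ÷ 12 = $220.91

$220.91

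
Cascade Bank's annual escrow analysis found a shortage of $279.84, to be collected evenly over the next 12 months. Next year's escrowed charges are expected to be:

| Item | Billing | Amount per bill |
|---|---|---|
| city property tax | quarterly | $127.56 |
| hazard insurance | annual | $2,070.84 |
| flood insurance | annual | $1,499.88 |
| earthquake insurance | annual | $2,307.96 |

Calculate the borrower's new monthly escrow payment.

City property tax = $127.56 × 4 = $510.24 annually
Hazard insurance = $2,070.84 annually
Flood insurance = $1,499.88 annually
Earthquake insurance = $2,307.96 annually
Yearly total = $510.24 + $2,070.84 + $1,499.88 + $2,307.96 = $6,388.92
Monthly escrow = $6,388.92 ÷ 12 = $532.41
Shortage per month = $279.84 ÷ 12 = $23.32
Adjusted monthly = $532.41 + $23.32 = $555.73

$555.73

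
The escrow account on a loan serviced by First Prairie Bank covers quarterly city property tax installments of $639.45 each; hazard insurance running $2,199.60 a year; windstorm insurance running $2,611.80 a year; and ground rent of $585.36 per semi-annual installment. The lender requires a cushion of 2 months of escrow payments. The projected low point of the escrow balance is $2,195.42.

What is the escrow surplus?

City property tax = $639.45 × 4 = $2,557.80/yr
Hazard insurance = $2,199.60/yr
Windstorm insurance = $2,611.80/yr
Ground rent = $585.36 × 2 = $1,170.72/yr
Annual escrow total = $2,557.80 + $2,199.60 + $2,611.80 + $1,170.72 = $8,539.92
Base monthly escrow = $8,539.92 ÷ 12 = $711.66
Required reserve = 2 × $711.66 = $1,423.32
Surplus = $2,195.42 − $1,423.32 = $772.10

$772.10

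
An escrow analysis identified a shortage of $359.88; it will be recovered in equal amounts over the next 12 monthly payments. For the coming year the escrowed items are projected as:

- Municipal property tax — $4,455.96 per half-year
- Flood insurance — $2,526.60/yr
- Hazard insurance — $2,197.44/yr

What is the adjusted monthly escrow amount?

Municipal property tax: $4,455.96 × 2 = $8,911.92 annually
Flood insurance: $2,526.60 annually
Hazard insurance: $2,197.44 annually
Total annual escrow = $8,911.92 + $2,526.60 + $2,197.44 = $13,635.96
Monthly = $13,635.96 / 12 = $1,136.33
Shortage per month = $359.88 / 12 = $29.99
New monthly escrow = $1,136.33 + $29.99 = $1,166.32

$1,166.32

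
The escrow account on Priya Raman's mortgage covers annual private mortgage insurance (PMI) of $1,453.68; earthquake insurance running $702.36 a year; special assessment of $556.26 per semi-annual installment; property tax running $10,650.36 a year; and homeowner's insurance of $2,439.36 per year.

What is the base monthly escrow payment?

$1,363.19

Private mortgage insurance (PMI) — $1,453.68/yr
Earthquake insurance — $702.36/yr
Special assessment — $556.26 × 2 = $1,112.52/yr
Property tax — $10,650.36/yr
Homeowner's insurance — $2,439.36/yr
Yearly total = $16,358.28
Monthly = $16,358.28 / 12 = $1,363.19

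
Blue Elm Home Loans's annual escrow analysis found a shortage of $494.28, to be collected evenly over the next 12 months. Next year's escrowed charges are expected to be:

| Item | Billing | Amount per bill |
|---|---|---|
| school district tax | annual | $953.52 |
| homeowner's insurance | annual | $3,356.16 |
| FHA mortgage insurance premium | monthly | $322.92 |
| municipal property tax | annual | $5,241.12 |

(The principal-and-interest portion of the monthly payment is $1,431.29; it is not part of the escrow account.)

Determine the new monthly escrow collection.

$1,160.01

School district tax: $953.52/yr
Homeowner's insurance: $3,356.16/yr
FHA mortgage insurance premium: $322.92 × 12 = $3,875.04/yr
Municipal property tax: $5,241.12/yr
Total per year = $953.52 + $3,356.16 + $3,875.04 + $5,241.12 = $13,425.84
Base monthly escrow = $13,425.84 ÷ 12 = $1,118.82
Shortage spread = $494.28 / 12 = $41.19/mo
New monthly escrow = $1,118.82 + $41.19 = $1,160.01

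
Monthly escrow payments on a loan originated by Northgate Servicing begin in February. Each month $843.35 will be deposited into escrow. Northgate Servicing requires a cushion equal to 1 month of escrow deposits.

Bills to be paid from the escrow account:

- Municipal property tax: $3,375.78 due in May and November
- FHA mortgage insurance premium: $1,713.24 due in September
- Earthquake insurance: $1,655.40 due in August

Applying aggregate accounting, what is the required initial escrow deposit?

$2,530.05

Cushion = 1 × $843.35 = $843.35
Trial balance (start $0, +$843.35 each month, − disbursements):
  Feb: +$843.35 → $843.35
  Mar: +$843.35 → $1,686.70
  Apr: +$843.35 → $2,530.05
  May: +$843.35 − $3,375.78 → -$2.38
  Jun: +$843.35 → $840.97
  Jul: +$843.35 → $1,684.32
  Aug: +$843.35 − $1,655.40 → $872.27
  Sep: +$843.35 − $1,713.24 → $2.38
  Oct: +$843.35 → $845.73
  Nov: +$843.35 − $3,375.78 → -$1,686.70
  Dec: +$843.35 → -$843.35
  Jan: +$843.35 → $0.00
Lowest trial balance = -$1,686.70 (Nov)
Initial deposit = cushion − low point = $843.35 − (-$1,686.70) = $2,530.05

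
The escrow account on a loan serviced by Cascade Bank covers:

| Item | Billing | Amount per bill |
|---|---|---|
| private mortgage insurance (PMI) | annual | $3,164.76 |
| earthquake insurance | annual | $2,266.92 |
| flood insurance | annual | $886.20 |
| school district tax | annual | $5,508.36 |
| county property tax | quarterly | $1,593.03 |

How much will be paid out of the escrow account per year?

Private mortgage insurance (PMI) = $3,164.76
Earthquake insurance = $2,266.92
Flood insurance = $886.20
School district tax = $5,508.36
County property tax = $1,593.03 × 4 = $6,372.12
Combined annual = $3,164.76 + $2,266.92 + $886.20 + $5,508.36 + $6,372.12 = $18,198.36

$18,198.36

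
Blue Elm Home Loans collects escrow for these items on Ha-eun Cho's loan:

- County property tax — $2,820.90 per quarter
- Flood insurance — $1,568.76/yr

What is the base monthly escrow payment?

$1,071.03

County property tax — $2,820.90 × 4 = $11,283.60 per year
Flood insurance — $1,568.76 per year
Total per year = $11,283.60 + $1,568.76 = $12,852.36
Monthly escrow = $12,852.36 / 12 = $1,071.03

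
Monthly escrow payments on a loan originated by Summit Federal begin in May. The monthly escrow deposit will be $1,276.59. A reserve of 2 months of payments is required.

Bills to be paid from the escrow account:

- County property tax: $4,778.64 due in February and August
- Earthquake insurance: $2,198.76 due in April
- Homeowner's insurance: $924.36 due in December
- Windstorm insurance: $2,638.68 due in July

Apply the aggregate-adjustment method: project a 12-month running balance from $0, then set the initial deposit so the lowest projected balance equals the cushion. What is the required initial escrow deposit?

Cushion = 2 × $1,276.59 = $2,553.18
Trial balance (start $0, +$1,276.59 each month, − disbursements):
  May: +$1,276.59 → $1,276.59
  Jun: +$1,276.59 → $2,553.18
  Jul: +$1,276.59 − $2,638.68 → $1,191.09
  Aug: +$1,276.59 − $4,778.64 → -$2,310.96
  Sep: +$1,276.59 → -$1,034.37
  Oct: +$1,276.59 → $242.22
  Nov: +$1,276.59 → $1,518.81
  Dec: +$1,276.59 − $924.36 → $1,871.04
  Jan: +$1,276.59 → $3,147.63
  Feb: +$1,276.59 − $4,778.64 → -$354.42
  Mar: +$1,276.59 → $922.17
  Apr: +$1,276.59 − $2,198.76 → $0.00
Lowest trial balance = -$2,310.96 (Aug)
Initial deposit = cushion − low point = $2,553.18 − (-$2,310.96) = $4,864.14

$4,864.14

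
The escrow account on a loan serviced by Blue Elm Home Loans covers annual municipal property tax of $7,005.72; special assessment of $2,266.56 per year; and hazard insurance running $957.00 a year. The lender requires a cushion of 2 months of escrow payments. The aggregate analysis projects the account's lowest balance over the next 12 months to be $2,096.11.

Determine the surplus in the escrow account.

Municipal property tax — $7,005.72/yr
Special assessment — $2,266.56/yr
Hazard insurance — $957.00/yr
Annual escrow total = $7,005.72 + $2,266.56 + $957.00 = $10,229.28
Monthly = $10,229.28 / 12 = $852.44
Required cushion = 2 × $852.44 = $1,704.88
Excess over cushion: $2,096.11 − $1,704.88 = $391.23

$391.23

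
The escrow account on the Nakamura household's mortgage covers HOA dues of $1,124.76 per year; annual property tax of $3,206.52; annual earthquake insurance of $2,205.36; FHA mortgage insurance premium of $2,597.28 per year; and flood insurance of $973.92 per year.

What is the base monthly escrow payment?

$842.32

HOA dues: $1,124.76/yr
Property tax: $3,206.52/yr
Earthquake insurance: $2,205.36/yr
FHA mortgage insurance premium: $2,597.28/yr
Flood insurance: $973.92/yr
Annual escrow total = $10,107.84
Base monthly escrow = $10,107.84 / 12 = $842.32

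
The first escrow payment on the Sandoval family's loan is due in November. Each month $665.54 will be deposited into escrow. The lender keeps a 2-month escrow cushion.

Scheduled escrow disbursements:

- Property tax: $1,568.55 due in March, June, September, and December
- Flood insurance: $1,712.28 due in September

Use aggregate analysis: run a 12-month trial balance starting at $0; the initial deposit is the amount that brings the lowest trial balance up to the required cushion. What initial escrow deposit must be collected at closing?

$1,996.62

Cushion = 2 × $665.54 = $1,331.08
Trial balance (start $0, +$665.54 each month, − disbursements):
  Nov: +$665.54 → $665.54
  Dec: +$665.54 − $1,568.55 → -$237.47
  Jan: +$665.54 → $428.07
  Feb: +$665.54 → $1,093.61
  Mar: +$665.54 − $1,568.55 → $190.60
  Apr: +$665.54 → $856.14
  May: +$665.54 → $1,521.68
  Jun: +$665.54 − $1,568.55 → $618.67
  Jul: +$665.54 → $1,284.21
  Aug: +$665.54 → $1,949.75
  Sep: +$665.54 − $3,280.83 → -$665.54
  Oct: +$665.54 → $0.00
Lowest trial balance = -$665.54 (Sep)
Initial deposit = cushion − low point = $1,331.08 − (-$665.54) = $1,996.62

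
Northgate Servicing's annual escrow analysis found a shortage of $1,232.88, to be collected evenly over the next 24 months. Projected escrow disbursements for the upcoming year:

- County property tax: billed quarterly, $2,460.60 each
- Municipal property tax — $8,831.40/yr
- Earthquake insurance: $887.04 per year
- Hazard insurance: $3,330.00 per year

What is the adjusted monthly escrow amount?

County property tax — $2,460.60 × 4 = $9,842.40 annually
Municipal property tax — $8,831.40 annually
Earthquake insurance — $887.04 annually
Hazard insurance — $3,330.00 annually
Total per year = $9,842.40 + $8,831.40 + $887.04 + $3,330.00 = $22,890.84
Monthly = $22,890.84 / 12 = $1,907.57
Shortage per month = $1,232.88 / 24 = $51.37
New monthly escrow = $1,907.57 + $51.37 = $1,958.94

$1,958.94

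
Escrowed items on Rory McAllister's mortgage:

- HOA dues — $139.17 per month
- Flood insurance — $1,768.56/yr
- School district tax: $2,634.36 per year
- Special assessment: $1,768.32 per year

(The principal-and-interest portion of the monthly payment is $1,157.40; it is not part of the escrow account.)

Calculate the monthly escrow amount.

HOA dues: $139.17 × 12 = $1,670.04/yr
Flood insurance: $1,768.56/yr
School district tax: $2,634.36/yr
Special assessment: $1,768.32/yr
Annual escrow total = $7,841.28
Monthly escrow = $7,841.28 ÷ 12 = $653.44

$653.44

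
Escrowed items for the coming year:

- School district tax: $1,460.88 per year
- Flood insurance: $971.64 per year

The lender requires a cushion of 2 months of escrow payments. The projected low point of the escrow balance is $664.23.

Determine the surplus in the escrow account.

$258.81

School district tax: $1,460.88
Flood insurance: $971.64
Combined annual = $1,460.88 + $971.64 = $2,432.52
Per month = $2,432.52 ÷ 12 = $202.71
Required reserve = 2 × $202.71 = $405.42
Excess over cushion: $664.23 − $405.42 = $258.81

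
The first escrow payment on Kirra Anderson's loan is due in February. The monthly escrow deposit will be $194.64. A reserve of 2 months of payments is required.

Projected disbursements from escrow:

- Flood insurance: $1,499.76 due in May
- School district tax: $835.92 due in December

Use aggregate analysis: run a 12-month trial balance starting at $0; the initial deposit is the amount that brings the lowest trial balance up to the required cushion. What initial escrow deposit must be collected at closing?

Cushion = 2 × $194.64 = $389.28
Trial balance (start $0, +$194.64 each month, − disbursements):
  Feb: +$194.64 → $194.64
  Mar: +$194.64 → $389.28
  Apr: +$194.64 → $583.92
  May: +$194.64 − $1,499.76 → -$721.20
  Jun: +$194.64 → -$526.56
  Jul: +$194.64 → -$331.92
  Aug: +$194.64 → -$137.28
  Sep: +$194.64 → $57.36
  Oct: +$194.64 → $252.00
  Nov: +$194.64 → $446.64
  Dec: +$194.64 − $835.92 → -$194.64
  Jan: +$194.64 → $0.00
Lowest trial balance = -$721.20 (May)
Initial deposit = cushion − low point = $389.28 − (-$721.20) = $1,110.48

$1,110.48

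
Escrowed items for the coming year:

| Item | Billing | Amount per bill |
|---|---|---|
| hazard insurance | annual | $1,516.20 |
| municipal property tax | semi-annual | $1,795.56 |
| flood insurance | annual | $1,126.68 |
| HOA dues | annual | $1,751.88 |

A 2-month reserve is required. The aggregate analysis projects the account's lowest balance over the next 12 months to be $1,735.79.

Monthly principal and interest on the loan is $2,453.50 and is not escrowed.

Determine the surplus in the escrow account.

$404.81

Hazard insurance — $1,516.20/yr
Municipal property tax — $1,795.56 × 2 = $3,591.12/yr
Flood insurance — $1,126.68/yr
HOA dues — $1,751.88/yr
Yearly total = $7,985.88
Monthly escrow = $7,985.88 / 12 = $665.49
Required cushion = 2 × $665.49 = $1,330.98
Surplus = $1,735.79 − $1,330.98 = $404.81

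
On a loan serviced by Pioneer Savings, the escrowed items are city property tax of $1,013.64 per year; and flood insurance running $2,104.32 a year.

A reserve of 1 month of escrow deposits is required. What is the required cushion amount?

City property tax: $1,013.64 annually
Flood insurance: $2,104.32 annually
Annual escrow total = $3,117.96
Per month = $3,117.96 / 12 = $259.83
Cushion = 1 × $259.83 = $259.83

$259.83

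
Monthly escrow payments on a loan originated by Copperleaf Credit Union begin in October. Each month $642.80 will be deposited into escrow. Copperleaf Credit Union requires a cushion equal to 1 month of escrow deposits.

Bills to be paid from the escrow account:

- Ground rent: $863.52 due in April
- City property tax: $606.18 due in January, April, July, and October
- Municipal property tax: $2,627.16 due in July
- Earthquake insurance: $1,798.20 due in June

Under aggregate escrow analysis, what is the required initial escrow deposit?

$1,928.40

Cushion = 1 × $642.80 = $642.80
Trial balance (start $0, +$642.80 each month, − disbursements):
  Oct: +$642.80 − $606.18 → $36.62
  Nov: +$642.80 → $679.42
  Dec: +$642.80 → $1,322.22
  Jan: +$642.80 − $606.18 → $1,358.84
  Feb: +$642.80 → $2,001.64
  Mar: +$642.80 → $2,644.44
  Apr: +$642.80 − $1,469.70 → $1,817.54
  May: +$642.80 → $2,460.34
  Jun: +$642.80 − $1,798.20 → $1,304.94
  Jul: +$642.80 − $3,233.34 → -$1,285.60
  Aug: +$642.80 → -$642.80
  Sep: +$642.80 → $0.00
Lowest trial balance = -$1,285.60 (Jul)
Initial deposit = cushion − low point = $642.80 − (-$1,285.60) = $1,928.40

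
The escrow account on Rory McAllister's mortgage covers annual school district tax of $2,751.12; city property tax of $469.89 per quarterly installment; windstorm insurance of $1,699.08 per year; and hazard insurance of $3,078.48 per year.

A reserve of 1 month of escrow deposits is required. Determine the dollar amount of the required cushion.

$784.02

School district tax: $2,751.12
City property tax: $469.89 × 4 = $1,879.56
Windstorm insurance: $1,699.08
Hazard insurance: $3,078.48
Yearly total = $2,751.12 + $1,879.56 + $1,699.08 + $3,078.48 = $9,408.24
Base monthly escrow = $9,408.24 / 12 = $784.02
Reserve = 1 × $784.02 = $784.02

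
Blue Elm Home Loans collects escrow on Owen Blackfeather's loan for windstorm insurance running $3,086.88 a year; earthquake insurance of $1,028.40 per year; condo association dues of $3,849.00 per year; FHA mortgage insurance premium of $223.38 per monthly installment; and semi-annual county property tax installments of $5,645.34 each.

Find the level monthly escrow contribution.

Windstorm insurance: $3,086.88 annually
Earthquake insurance: $1,028.40 annually
Condo association dues: $3,849.00 annually
FHA mortgage insurance premium: $223.38 × 12 = $2,680.56 annually
County property tax: $5,645.34 × 2 = $11,290.68 annually
Total per year = $3,086.88 + $1,028.40 + $3,849.00 + $2,680.56 + $11,290.68 = $21,935.52
Per month = $21,935.52 ÷ 12 = $1,827.96

$1,827.96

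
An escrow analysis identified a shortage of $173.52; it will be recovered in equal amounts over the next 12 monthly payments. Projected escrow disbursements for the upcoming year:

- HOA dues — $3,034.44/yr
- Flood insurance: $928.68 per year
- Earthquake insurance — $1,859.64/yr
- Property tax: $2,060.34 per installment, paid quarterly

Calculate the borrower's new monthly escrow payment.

HOA dues = $3,034.44
Flood insurance = $928.68
Earthquake insurance = $1,859.64
Property tax = $2,060.34 × 4 = $8,241.36
Annual escrow total = $3,034.44 + $928.68 + $1,859.64 + $8,241.36 = $14,064.12
Monthly escrow = $14,064.12 ÷ 12 = $1,172.01
Shortage spread = $173.52 / 12 = $14.46/mo
Adjusted monthly = $1,172.01 + $14.46 = $1,186.47

$1,186.47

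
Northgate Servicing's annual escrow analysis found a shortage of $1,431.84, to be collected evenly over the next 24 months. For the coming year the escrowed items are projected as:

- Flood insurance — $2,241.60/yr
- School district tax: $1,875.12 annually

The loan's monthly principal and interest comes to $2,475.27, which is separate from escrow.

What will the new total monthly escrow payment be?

$402.72

Flood insurance = $2,241.60 per year
School district tax = $1,875.12 per year
Annual escrow total = $2,241.60 + $1,875.12 = $4,116.72
Monthly escrow = $4,116.72 / 12 = $343.06
Shortage per month = $1,431.84 / 24 = $59.66
New monthly escrow = $343.06 + $59.66 = $402.72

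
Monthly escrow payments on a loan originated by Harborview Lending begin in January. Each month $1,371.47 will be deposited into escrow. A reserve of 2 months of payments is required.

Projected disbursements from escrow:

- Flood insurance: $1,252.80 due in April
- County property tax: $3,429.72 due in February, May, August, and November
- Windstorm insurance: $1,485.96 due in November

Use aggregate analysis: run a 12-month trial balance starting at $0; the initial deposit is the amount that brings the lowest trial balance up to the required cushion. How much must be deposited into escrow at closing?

$4,114.41

Cushion = 2 × $1,371.47 = $2,742.94
Trial balance (start $0, +$1,371.47 each month, − disbursements):
  Jan: +$1,371.47 → $1,371.47
  Feb: +$1,371.47 − $3,429.72 → -$686.78
  Mar: +$1,371.47 → $684.69
  Apr: +$1,371.47 − $1,252.80 → $803.36
  May: +$1,371.47 − $3,429.72 → -$1,254.89
  Jun: +$1,371.47 → $116.58
  Jul: +$1,371.47 → $1,488.05
  Aug: +$1,371.47 − $3,429.72 → -$570.20
  Sep: +$1,371.47 → $801.27
  Oct: +$1,371.47 → $2,172.74
  Nov: +$1,371.47 − $4,915.68 → -$1,371.47
  Dec: +$1,371.47 → $0.00
Lowest trial balance = -$1,371.47 (Nov)
Initial deposit = cushion − low point = $2,742.94 − (-$1,371.47) = $4,114.41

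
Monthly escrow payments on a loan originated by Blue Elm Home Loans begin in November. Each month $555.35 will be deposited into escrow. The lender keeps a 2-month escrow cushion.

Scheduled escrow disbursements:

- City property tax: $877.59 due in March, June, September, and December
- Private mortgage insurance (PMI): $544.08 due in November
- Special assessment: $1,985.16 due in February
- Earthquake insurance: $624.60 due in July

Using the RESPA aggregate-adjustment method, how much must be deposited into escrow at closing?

$2,618.37

Cushion = 2 × $555.35 = $1,110.70
Trial balance (start $0, +$555.35 each month, − disbursements):
  Nov: +$555.35 − $544.08 → $11.27
  Dec: +$555.35 − $877.59 → -$310.97
  Jan: +$555.35 → $244.38
  Feb: +$555.35 − $1,985.16 → -$1,185.43
  Mar: +$555.35 − $877.59 → -$1,507.67
  Apr: +$555.35 → -$952.32
  May: +$555.35 → -$396.97
  Jun: +$555.35 − $877.59 → -$719.21
  Jul: +$555.35 − $624.60 → -$788.46
  Aug: +$555.35 → -$233.11
  Sep: +$555.35 − $877.59 → -$555.35
  Oct: +$555.35 → $0.00
Lowest trial balance = -$1,507.67 (Mar)
Initial deposit = cushion − low point = $1,110.70 − (-$1,507.67) = $2,618.37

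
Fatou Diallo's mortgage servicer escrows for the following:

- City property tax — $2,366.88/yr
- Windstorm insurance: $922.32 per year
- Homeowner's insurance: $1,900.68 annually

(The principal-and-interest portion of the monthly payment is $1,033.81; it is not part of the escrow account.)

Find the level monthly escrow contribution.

$432.49

City property tax — $2,366.88 per year
Windstorm insurance — $922.32 per year
Homeowner's insurance — $1,900.68 per year
Yearly total = $5,189.88
Monthly escrow = $5,189.88 / 12 = $432.49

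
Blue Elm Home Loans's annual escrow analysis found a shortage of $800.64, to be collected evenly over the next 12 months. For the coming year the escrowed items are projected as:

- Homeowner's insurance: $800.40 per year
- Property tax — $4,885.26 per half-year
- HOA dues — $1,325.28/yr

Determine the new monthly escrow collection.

Homeowner's insurance — $800.40 annually
Property tax — $4,885.26 × 2 = $9,770.52 annually
HOA dues — $1,325.28 annually
Total annual escrow = $800.40 + $9,770.52 + $1,325.28 = $11,896.20
Per month = $11,896.20 / 12 = $991.35
Shortage spread = $800.64 / 12 = $66.72/mo
Adjusted monthly = $991.35 + $66.72 = $1,058.07

$1,058.07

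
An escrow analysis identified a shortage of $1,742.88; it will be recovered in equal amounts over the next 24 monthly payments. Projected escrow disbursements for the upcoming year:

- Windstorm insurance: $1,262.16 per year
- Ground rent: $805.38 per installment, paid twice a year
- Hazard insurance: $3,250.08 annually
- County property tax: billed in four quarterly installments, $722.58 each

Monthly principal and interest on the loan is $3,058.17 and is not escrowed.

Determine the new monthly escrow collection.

Windstorm insurance — $1,262.16
Ground rent — $805.38 × 2 = $1,610.76
Hazard insurance — $3,250.08
County property tax — $722.58 × 4 = $2,890.32
Annual escrow total = $1,262.16 + $1,610.76 + $3,250.08 + $2,890.32 = $9,013.32
Base monthly escrow = $9,013.32 / 12 = $751.11
Shortage per month = $1,742.88 / 24 = $72.62
Adjusted monthly = $751.11 + $72.62 = $823.73

$823.73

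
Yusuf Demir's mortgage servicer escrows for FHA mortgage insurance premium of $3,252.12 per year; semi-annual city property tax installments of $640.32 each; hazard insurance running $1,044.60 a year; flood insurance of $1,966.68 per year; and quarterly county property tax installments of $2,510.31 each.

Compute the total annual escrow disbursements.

FHA mortgage insurance premium: $3,252.12/yr
City property tax: $640.32 × 2 = $1,280.64/yr
Hazard insurance: $1,044.60/yr
Flood insurance: $1,966.68/yr
County property tax: $2,510.31 × 4 = $10,041.24/yr
Combined annual = $3,252.12 + $1,280.64 + $1,044.60 + $1,966.68 + $10,041.24 = $17,585.28

$17,585.28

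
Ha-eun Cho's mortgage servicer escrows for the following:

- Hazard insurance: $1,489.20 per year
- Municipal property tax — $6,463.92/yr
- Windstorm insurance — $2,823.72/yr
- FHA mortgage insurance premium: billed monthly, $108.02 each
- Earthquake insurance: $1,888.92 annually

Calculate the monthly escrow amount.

$1,163.50

Hazard insurance: $1,489.20 annually
Municipal property tax: $6,463.92 annually
Windstorm insurance: $2,823.72 annually
FHA mortgage insurance premium: $108.02 × 12 = $1,296.24 annually
Earthquake insurance: $1,888.92 annually
Total per year = $13,962.00
Monthly escrow = $13,962.00 ÷ 12 = $1,163.50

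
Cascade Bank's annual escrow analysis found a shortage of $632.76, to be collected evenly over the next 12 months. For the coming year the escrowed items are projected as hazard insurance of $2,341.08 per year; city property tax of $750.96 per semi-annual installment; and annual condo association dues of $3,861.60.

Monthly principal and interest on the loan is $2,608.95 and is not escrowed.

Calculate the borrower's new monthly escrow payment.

Hazard insurance = $2,341.08 per year
City property tax = $750.96 × 2 = $1,501.92 per year
Condo association dues = $3,861.60 per year
Annual escrow total = $2,341.08 + $1,501.92 + $3,861.60 = $7,704.60
Monthly escrow = $7,704.60 / 12 = $642.05
Monthly shortage recovery: $632.76 ÷ 12 = $52.73
Adjusted monthly = $642.05 + $52.73 = $694.78

$694.78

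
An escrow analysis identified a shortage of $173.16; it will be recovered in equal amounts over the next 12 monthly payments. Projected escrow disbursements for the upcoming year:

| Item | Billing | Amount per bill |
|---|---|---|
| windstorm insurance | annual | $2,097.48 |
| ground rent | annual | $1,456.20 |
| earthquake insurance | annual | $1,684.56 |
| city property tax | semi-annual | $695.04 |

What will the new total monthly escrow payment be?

$566.79

Windstorm insurance = $2,097.48 per year
Ground rent = $1,456.20 per year
Earthquake insurance = $1,684.56 per year
City property tax = $695.04 × 2 = $1,390.08 per year
Total annual escrow = $2,097.48 + $1,456.20 + $1,684.56 + $1,390.08 = $6,628.32
Monthly = $6,628.32 ÷ 12 = $552.36
Monthly shortage recovery: $173.16 / 12 = $14.43
Adjusted monthly = $552.36 + $14.43 = $566.79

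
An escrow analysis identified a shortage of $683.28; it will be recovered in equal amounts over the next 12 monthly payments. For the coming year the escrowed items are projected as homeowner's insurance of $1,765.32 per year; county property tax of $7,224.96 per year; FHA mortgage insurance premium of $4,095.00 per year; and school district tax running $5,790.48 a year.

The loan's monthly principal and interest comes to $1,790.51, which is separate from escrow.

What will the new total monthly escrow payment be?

$1,629.92

Homeowner's insurance = $1,765.32
County property tax = $7,224.96
FHA mortgage insurance premium = $4,095.00
School district tax = $5,790.48
Annual escrow total = $18,875.76
Monthly escrow = $18,875.76 ÷ 12 = $1,572.98
Monthly shortage recovery: $683.28 ÷ 12 = $56.94
New monthly escrow = $1,572.98 + $56.94 = $1,629.92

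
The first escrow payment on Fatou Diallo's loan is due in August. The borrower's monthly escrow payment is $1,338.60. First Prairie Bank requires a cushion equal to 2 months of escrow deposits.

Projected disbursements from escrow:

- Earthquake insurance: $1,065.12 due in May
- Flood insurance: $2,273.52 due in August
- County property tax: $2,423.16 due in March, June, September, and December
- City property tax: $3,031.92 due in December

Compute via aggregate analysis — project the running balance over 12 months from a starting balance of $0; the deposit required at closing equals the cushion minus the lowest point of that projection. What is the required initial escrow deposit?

Cushion = 2 × $1,338.60 = $2,677.20
Trial balance (start $0, +$1,338.60 each month, − disbursements):
  Aug: +$1,338.60 − $2,273.52 → -$934.92
  Sep: +$1,338.60 − $2,423.16 → -$2,019.48
  Oct: +$1,338.60 → -$680.88
  Nov: +$1,338.60 → $657.72
  Dec: +$1,338.60 − $5,455.08 → -$3,458.76
  Jan: +$1,338.60 → -$2,120.16
  Feb: +$1,338.60 → -$781.56
  Mar: +$1,338.60 − $2,423.16 → -$1,866.12
  Apr: +$1,338.60 → -$527.52
  May: +$1,338.60 − $1,065.12 → -$254.04
  Jun: +$1,338.60 − $2,423.16 → -$1,338.60
  Jul: +$1,338.60 → $0.00
Lowest trial balance = -$3,458.76 (Dec)
Initial deposit = cushion − low point = $2,677.20 − (-$3,458.76) = $6,135.96

$6,135.96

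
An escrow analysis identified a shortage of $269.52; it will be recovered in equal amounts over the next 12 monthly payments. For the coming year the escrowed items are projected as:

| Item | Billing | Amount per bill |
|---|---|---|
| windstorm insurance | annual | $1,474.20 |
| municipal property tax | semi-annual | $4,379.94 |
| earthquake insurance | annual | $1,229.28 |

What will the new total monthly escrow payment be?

$977.74

Windstorm insurance = $1,474.20
Municipal property tax = $4,379.94 × 2 = $8,759.88
Earthquake insurance = $1,229.28
Combined annual = $1,474.20 + $8,759.88 + $1,229.28 = $11,463.36
Base monthly escrow = $11,463.36 / 12 = $955.28
Monthly shortage recovery: $269.52 / 12 = $22.46
Adjusted monthly = $955.28 + $22.46 = $977.74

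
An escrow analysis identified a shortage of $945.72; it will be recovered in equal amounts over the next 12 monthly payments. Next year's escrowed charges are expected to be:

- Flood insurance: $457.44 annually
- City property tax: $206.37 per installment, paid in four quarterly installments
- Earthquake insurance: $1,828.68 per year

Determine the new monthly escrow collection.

$338.11

Flood insurance: $457.44
City property tax: $206.37 × 4 = $825.48
Earthquake insurance: $1,828.68
Annual escrow total = $3,111.60
Monthly = $3,111.60 / 12 = $259.30
Shortage spread = $945.72 ÷ 12 = $78.81/mo
New monthly escrow = $259.30 + $78.81 = $338.11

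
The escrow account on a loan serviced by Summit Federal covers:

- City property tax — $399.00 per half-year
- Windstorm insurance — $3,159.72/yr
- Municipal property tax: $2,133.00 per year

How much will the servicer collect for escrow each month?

$507.56

City property tax — $399.00 × 2 = $798.00 annually
Windstorm insurance — $3,159.72 annually
Municipal property tax — $2,133.00 annually
Yearly total = $798.00 + $3,159.72 + $2,133.00 = $6,090.72
Base monthly escrow = $6,090.72 / 12 = $507.56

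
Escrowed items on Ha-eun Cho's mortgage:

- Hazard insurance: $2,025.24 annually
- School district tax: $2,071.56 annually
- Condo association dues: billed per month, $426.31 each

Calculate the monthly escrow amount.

$767.71

Hazard insurance = $2,025.24 annually
School district tax = $2,071.56 annually
Condo association dues = $426.31 × 12 = $5,115.72 annually
Annual escrow total = $9,212.52
Base monthly escrow = $9,212.52 / 12 = $767.71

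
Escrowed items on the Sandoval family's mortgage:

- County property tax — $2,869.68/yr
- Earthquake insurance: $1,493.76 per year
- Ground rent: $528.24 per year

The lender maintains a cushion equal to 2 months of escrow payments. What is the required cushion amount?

County property tax = $2,869.68/yr
Earthquake insurance = $1,493.76/yr
Ground rent = $528.24/yr
Annual escrow total = $2,869.68 + $1,493.76 + $528.24 = $4,891.68
Base monthly escrow = $4,891.68 ÷ 12 = $407.64
Required cushion = 2 × $407.64 = $815.28

$815.28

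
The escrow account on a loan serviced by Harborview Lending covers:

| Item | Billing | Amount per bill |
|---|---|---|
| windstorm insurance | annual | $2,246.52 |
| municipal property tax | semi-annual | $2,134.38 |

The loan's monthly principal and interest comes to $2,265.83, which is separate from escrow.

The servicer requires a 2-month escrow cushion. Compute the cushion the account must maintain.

$1,085.88

Windstorm insurance: $2,246.52 per year
Municipal property tax: $2,134.38 × 2 = $4,268.76 per year
Annual escrow total = $2,246.52 + $4,268.76 = $6,515.28
Per month = $6,515.28 / 12 = $542.94
Cushion = 2 × $542.94 = $1,085.88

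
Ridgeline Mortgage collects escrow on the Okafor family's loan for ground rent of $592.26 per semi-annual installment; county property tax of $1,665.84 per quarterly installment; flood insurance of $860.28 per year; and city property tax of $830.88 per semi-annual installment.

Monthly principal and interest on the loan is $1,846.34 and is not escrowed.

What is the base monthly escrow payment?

Ground rent: $592.26 × 2 = $1,184.52
County property tax: $1,665.84 × 4 = $6,663.36
Flood insurance: $860.28
City property tax: $830.88 × 2 = $1,661.76
Total per year = $10,369.92
Monthly escrow = $10,369.92 ÷ 12 = $864.16

$864.16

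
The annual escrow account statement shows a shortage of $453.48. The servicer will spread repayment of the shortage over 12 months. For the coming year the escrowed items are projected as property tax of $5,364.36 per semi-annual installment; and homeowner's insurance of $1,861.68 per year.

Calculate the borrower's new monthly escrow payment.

Property tax: $5,364.36 × 2 = $10,728.72 annually
Homeowner's insurance: $1,861.68 annually
Total per year = $10,728.72 + $1,861.68 = $12,590.40
Per month = $12,590.40 / 12 = $1,049.20
Monthly shortage recovery: $453.48 / 12 = $37.79
New monthly escrow = $1,049.20 + $37.79 = $1,086.99

$1,086.99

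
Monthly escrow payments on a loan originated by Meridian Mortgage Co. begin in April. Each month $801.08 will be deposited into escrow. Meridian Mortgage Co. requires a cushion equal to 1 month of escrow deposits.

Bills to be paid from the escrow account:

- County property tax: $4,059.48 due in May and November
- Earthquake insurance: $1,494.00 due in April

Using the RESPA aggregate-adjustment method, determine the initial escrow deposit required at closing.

Cushion = 1 × $801.08 = $801.08
Trial balance (start $0, +$801.08 each month, − disbursements):
  Apr: +$801.08 − $1,494.00 → -$692.92
  May: +$801.08 − $4,059.48 → -$3,951.32
  Jun: +$801.08 → -$3,150.24
  Jul: +$801.08 → -$2,349.16
  Aug: +$801.08 → -$1,548.08
  Sep: +$801.08 → -$747.00
  Oct: +$801.08 → $54.08
  Nov: +$801.08 − $4,059.48 → -$3,204.32
  Dec: +$801.08 → -$2,403.24
  Jan: +$801.08 → -$1,602.16
  Feb: +$801.08 → -$801.08
  Mar: +$801.08 → $0.00
Lowest trial balance = -$3,951.32 (May)
Initial deposit = cushion − low point = $801.08 − (-$3,951.32) = $4,752.40

$4,752.40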